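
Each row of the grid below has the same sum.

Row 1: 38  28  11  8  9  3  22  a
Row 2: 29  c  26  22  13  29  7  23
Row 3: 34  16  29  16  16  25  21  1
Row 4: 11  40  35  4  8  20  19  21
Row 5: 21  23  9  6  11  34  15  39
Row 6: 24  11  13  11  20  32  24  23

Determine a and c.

a = 39, c = 9

The complete rows each total 158.
Row 1 is missing 158 − 119 = 39 (since 38 + 28 + 11 + 8 + 9 + 3 + 22 = 119).
Row 2 is missing 158 − 149 = 9 (since 29 + 26 + 22 + 13 + 29 + 7 + 23 = 149).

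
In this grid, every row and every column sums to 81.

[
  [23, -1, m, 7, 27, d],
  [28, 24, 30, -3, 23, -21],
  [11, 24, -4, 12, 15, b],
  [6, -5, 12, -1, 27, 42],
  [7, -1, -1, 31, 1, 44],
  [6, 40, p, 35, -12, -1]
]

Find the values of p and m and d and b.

The known cells in row 3 total 58, leaving 81 − 58 = 23 for the blank.
The known cells in column 6 total 87, leaving 81 − 87 = -6 for the blank.
The known cells in row 1 total 50, leaving 81 − 50 = 31 for the blank.
The known cells in row 6 total 68, leaving 81 − 68 = 13 for the blank.

p = 13, m = 31, d = -6, b = 23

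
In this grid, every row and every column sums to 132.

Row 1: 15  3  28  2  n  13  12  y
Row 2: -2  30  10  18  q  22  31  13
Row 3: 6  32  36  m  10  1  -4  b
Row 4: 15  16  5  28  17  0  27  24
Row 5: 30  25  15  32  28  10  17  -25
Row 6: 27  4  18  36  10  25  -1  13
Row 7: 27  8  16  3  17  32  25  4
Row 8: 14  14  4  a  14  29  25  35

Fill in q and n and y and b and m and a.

q = 10, n = 26, y = 33, b = 35, m = 16, a = -3

Row 2: -2 + 30 + 10 + 18 + 22 + 31 + 13 = 122, so its missing entry is 132 − 122 = 10.
Column 5: 10 + 10 + 17 + 28 + 10 + 17 + 14 = 106, so its missing entry is 132 − 106 = 26.
Row 1: 15 + 3 + 28 + 2 + 26 + 13 + 12 = 99, so its missing entry is 132 − 99 = 33.
Column 8: 33 + 13 + 24 − 25 + 13 + 4 + 35 = 97, so its missing entry is 132 − 97 = 35.
Row 8: 14 + 14 + 4 + 14 + 29 + 25 + 35 = 135, so its missing entry is 132 − 135 = -3.
Row 3: 6 + 32 + 36 + 10 + 1 − 4 + 35 = 116, so its missing entry is 132 − 116 = 16.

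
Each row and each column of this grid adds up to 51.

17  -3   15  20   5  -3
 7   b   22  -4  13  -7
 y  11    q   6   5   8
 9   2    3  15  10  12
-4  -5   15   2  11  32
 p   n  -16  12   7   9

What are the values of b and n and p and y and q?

b = 20, n = 26, p = 13, y = 9, q = 12

The known cells in row 2 total 31, leaving 51 − 31 = 20 for the blank.
The known cells in column 2 total 25, leaving 51 − 25 = 26 for the blank.
The known cells in row 6 total 38, leaving 51 − 38 = 13 for the blank.
The known cells in column 1 total 42, leaving 51 − 42 = 9 for the blank.
The known cells in row 3 total 39, leaving 51 − 39 = 12 for the blank.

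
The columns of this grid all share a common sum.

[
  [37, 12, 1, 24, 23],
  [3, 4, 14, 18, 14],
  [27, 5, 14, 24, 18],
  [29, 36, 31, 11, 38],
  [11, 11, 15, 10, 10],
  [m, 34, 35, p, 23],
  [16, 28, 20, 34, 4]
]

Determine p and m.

p = 9, m = 7

Column 2 sums to 130 and so does column 3; that's the common total.
In column 4 the known cells total 121, leaving 130 − 121 = 9.
In column 1 the known cells total 123, leaving 130 − 123 = 7.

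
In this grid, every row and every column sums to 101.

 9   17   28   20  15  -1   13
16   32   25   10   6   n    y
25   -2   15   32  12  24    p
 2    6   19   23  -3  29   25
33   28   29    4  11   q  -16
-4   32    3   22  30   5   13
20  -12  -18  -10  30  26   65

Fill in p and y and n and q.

The known cells in row 5 total 89, leaving 101 − 89 = 12 for the blank.
The known cells in row 3 total 106, leaving 101 − 106 = -5 for the blank.
The known cells in column 7 total 95, leaving 101 − 95 = 6 for the blank.
The known cells in row 2 total 95, leaving 101 − 95 = 6 for the blank.

p = -5, y = 6, n = 6, q = 12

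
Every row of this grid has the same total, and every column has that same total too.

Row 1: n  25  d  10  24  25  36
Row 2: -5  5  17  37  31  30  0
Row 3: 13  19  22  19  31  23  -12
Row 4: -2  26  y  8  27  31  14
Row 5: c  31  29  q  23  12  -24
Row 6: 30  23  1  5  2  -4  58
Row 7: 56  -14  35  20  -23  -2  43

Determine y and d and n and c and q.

Rows 2 and 3 both sum to 115, so that's the common total.
Column 4: 10 + 37 + 19 + 8 + 5 + 20 = 99, so its missing entry is 115 − 99 = 16.
Row 5: 31 + 29 + 16 + 23 + 12 − 24 = 87, so its missing entry is 115 − 87 = 28.
Column 1: -5 + 13 − 2 + 28 + 30 + 56 = 120, so its missing entry is 115 − 120 = -5.
Row 1: -5 + 25 + 10 + 24 + 25 + 36 = 115, so its missing entry is 115 − 115 = 0.
Row 4: -2 + 26 + 8 + 27 + 31 + 14 = 104, so its missing entry is 115 − 104 = 11.

y = 11, d = 0, n = -5, c = 28, q = 16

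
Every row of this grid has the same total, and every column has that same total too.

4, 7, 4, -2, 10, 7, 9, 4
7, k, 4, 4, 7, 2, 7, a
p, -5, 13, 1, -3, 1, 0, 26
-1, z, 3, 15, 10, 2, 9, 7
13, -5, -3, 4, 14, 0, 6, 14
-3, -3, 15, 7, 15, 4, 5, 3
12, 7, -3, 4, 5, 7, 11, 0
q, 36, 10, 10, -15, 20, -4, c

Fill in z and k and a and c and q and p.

z = -2, k = 8, a = 4, c = -15, q = 1, p = 10

Rows 1 and 5 both sum to 43, so that's the common total.
Row 4 has -1 + 3 + 15 + 10 + 2 + 9 + 7 = 45; the blank must be 43 − 45 = -2.
Column 2 has 7 − 5 − 2 − 5 − 3 + 7 + 36 = 35; the blank must be 43 − 35 = 8.
Row 3 has -5 + 13 + 1 − 3 + 1 + 0 + 26 = 33; the blank must be 43 − 33 = 10.
Column 1 has 4 + 7 + 10 − 1 + 13 − 3 + 12 = 42; the blank must be 43 − 42 = 1.
Row 8 has 1 + 36 + 10 + 10 − 15 + 20 − 4 = 58; the blank must be 43 − 58 = -15.
Row 2 has 7 + 8 + 4 + 4 + 7 + 2 + 7 = 39; the blank must be 43 − 39 = 4.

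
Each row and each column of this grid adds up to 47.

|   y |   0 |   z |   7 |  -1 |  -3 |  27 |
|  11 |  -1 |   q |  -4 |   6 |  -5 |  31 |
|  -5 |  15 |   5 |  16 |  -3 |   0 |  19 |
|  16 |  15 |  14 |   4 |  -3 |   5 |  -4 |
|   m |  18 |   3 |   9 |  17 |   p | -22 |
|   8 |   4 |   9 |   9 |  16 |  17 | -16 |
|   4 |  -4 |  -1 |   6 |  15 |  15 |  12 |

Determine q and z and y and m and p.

q = 9, z = 8, y = 9, m = 4, p = 18

Row 2: 11 − 1 − 4 + 6 − 5 + 31 = 38, so its missing entry is 47 − 38 = 9.
Column 3: 9 + 5 + 14 + 3 + 9 − 1 = 39, so its missing entry is 47 − 39 = 8.
Row 1: 0 + 8 + 7 − 1 − 3 + 27 = 38, so its missing entry is 47 − 38 = 9.
Column 1: 9 + 11 − 5 + 16 + 8 + 4 = 43, so its missing entry is 47 − 43 = 4.
Row 5: 4 + 18 + 3 + 9 + 17 − 22 = 29, so its missing entry is 47 − 29 = 18.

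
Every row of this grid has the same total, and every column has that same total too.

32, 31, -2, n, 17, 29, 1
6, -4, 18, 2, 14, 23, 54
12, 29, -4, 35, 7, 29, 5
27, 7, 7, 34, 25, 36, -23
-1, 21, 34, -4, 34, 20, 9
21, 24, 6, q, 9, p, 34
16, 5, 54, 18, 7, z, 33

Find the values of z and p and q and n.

z = -20, p = -4, q = 23, n = 5

Rows 2 and 3 both sum to 113, so that's the common total.
The known cells in row 7 total 133, leaving 113 − 133 = -20 for the blank.
The known cells in column 6 total 117, leaving 113 − 117 = -4 for the blank.
The known cells in row 6 total 90, leaving 113 − 90 = 23 for the blank.
The known cells in row 1 total 108, leaving 113 − 108 = 5 for the blank.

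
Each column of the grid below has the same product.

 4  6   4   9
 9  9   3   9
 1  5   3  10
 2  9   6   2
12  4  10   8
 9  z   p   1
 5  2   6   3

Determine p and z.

Columns 1 and 4 each multiply to 38880, so every column has product 38880.
Column 3: 4×3×3×6×10×6 = 12960, so the missing entry is 38880 ÷ 12960 = 3.
Column 2: 6×9×5×9×4×2 = 19440, so the missing entry is 38880 ÷ 19440 = 2.

p = 3, z = 2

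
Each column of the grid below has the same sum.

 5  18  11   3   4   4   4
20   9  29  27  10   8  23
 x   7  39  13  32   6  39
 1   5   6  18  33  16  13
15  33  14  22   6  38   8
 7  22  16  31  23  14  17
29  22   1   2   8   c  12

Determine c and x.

c = 30, x = 39

Column 2 sums to 116 and so does column 5; that's the common total.
In column 6 the known cells total 86, leaving 116 − 86 = 30.
In column 1 the known cells total 77, leaving 116 − 77 = 39.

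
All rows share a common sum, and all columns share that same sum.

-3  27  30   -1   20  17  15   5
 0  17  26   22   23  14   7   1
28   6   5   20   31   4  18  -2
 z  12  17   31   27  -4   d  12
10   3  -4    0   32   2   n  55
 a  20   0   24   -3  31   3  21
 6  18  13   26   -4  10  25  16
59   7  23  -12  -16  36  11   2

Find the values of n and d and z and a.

n = 12, d = 19, z = -4, a = 14

Rows 1 and 2 both sum to 110, so that's the common total.
Row 5: 10 + 3 − 4 + 0 + 32 + 2 + 55 = 98, so its missing entry is 110 − 98 = 12.
Row 6: 20 + 0 + 24 − 3 + 31 + 3 + 21 = 96, so its missing entry is 110 − 96 = 14.
Column 1: -3 + 0 + 28 + 10 + 14 + 6 + 59 = 114, so its missing entry is 110 − 114 = -4.
Row 4: -4 + 12 + 17 + 31 + 27 − 4 + 12 = 91, so its missing entry is 110 − 91 = 19.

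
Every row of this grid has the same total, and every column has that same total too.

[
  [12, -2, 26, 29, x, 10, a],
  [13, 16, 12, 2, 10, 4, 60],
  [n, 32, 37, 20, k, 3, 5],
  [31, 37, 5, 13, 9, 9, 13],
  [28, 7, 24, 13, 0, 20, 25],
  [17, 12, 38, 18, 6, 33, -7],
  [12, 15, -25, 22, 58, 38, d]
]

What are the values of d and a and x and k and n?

d = -3, a = 24, x = 18, k = 16, n = 4

Rows 2 and 4 both sum to 117, so that's the common total.
The known cells in column 1 total 113, leaving 117 − 113 = 4 for the blank.
The known cells in row 3 total 101, leaving 117 − 101 = 16 for the blank.
The known cells in column 5 total 99, leaving 117 − 99 = 18 for the blank.
The known cells in row 1 total 93, leaving 117 − 93 = 24 for the blank.
The known cells in row 7 total 120, leaving 117 − 120 = -3 for the blank.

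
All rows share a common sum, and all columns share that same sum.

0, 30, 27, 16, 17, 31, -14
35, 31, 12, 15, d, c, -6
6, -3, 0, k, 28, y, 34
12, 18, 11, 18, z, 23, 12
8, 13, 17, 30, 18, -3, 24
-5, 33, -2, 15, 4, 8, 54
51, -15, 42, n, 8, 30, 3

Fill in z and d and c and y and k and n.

Rows 1 and 5 both sum to 107, so that's the common total.
Row 4: 12 + 18 + 11 + 18 + 23 + 12 = 94, so its missing entry is 107 − 94 = 13.
Column 5: 17 + 28 + 13 + 18 + 4 + 8 = 88, so its missing entry is 107 − 88 = 19.
Row 2: 35 + 31 + 12 + 15 + 19 − 6 = 106, so its missing entry is 107 − 106 = 1.
Row 7: 51 − 15 + 42 + 8 + 30 + 3 = 119, so its missing entry is 107 − 119 = -12.
Column 4: 16 + 15 + 18 + 30 + 15 − 12 = 82, so its missing entry is 107 − 82 = 25.
Row 3: 6 − 3 + 0 + 25 + 28 + 34 = 90, so its missing entry is 107 − 90 = 17.

z = 13, d = 19, c = 1, y = 17, k = 25, n = -12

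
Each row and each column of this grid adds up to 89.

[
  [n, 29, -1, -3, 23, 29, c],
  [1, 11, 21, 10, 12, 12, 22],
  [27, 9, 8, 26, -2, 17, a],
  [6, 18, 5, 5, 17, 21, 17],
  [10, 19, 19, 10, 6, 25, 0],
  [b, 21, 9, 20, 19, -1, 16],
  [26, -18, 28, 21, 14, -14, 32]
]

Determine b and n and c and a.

Row 6: 21 + 9 + 20 + 19 − 1 + 16 = 84, so its missing entry is 89 − 84 = 5.
Row 3: 27 + 9 + 8 + 26 − 2 + 17 = 85, so its missing entry is 89 − 85 = 4.
Column 7: 22 + 4 + 17 + 0 + 16 + 32 = 91, so its missing entry is 89 − 91 = -2.
Row 1: 29 − 1 − 3 + 23 + 29 − 2 = 75, so its missing entry is 89 − 75 = 14.

b = 5, n = 14, c = -2, a = 4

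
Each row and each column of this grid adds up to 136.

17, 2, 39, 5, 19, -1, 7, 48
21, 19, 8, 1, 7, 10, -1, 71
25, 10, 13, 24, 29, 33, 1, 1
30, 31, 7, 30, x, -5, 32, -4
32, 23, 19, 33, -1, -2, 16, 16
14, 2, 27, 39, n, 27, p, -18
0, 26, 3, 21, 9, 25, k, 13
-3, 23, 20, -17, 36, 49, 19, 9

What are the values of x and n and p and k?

Row 7 has 0 + 26 + 3 + 21 + 9 + 25 + 13 = 97; the blank must be 136 − 97 = 39.
Column 7 has 7 − 1 + 1 + 32 + 16 + 39 + 19 = 113; the blank must be 136 − 113 = 23.
Row 6 has 14 + 2 + 27 + 39 + 27 + 23 − 18 = 114; the blank must be 136 − 114 = 22.
Row 4 has 30 + 31 + 7 + 30 − 5 + 32 − 4 = 121; the blank must be 136 − 121 = 15.

x = 15, n = 22, p = 23, k = 39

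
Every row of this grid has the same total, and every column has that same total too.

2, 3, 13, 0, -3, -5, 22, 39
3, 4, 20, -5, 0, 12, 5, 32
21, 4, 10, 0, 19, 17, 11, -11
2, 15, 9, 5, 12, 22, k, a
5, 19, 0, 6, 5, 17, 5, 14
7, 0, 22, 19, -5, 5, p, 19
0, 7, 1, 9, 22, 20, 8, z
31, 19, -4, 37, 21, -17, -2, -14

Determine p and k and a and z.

Rows 1 and 2 both sum to 71, so that's the common total.
Row 7: 0 + 7 + 1 + 9 + 22 + 20 + 8 = 67, so its missing entry is 71 − 67 = 4.
Column 8: 39 + 32 − 11 + 14 + 19 + 4 − 14 = 83, so its missing entry is 71 − 83 = -12.
Row 6: 7 + 0 + 22 + 19 − 5 + 5 + 19 = 67, so its missing entry is 71 − 67 = 4.
Row 4: 2 + 15 + 9 + 5 + 12 + 22 − 12 = 53, so its missing entry is 71 − 53 = 18.

p = 4, k = 18, a = -12, z = 4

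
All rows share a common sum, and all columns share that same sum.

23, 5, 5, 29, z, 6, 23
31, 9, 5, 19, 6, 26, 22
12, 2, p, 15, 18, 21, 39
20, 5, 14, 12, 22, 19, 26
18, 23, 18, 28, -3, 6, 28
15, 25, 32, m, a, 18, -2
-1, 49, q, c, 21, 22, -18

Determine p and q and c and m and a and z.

p = 11, q = 33, c = 12, m = 3, a = 27, z = 27

Rows 2 and 4 both sum to 118, so that's the common total.
Row 1: 23 + 5 + 5 + 29 + 6 + 23 = 91, so its missing entry is 118 − 91 = 27.
Column 5: 27 + 6 + 18 + 22 − 3 + 21 = 91, so its missing entry is 118 − 91 = 27.
Row 3: 12 + 2 + 15 + 18 + 21 + 39 = 107, so its missing entry is 118 − 107 = 11.
Column 3: 5 + 5 + 11 + 14 + 18 + 32 = 85, so its missing entry is 118 − 85 = 33.
Row 6: 15 + 25 + 32 + 27 + 18 − 2 = 115, so its missing entry is 118 − 115 = 3.
Row 7: -1 + 49 + 33 + 21 + 22 − 18 = 106, so its missing entry is 118 − 106 = 12.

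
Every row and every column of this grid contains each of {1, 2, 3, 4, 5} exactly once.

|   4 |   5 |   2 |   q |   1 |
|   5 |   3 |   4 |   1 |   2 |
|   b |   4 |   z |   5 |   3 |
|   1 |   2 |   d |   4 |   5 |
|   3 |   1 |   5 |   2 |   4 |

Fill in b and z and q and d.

b = 2, z = 1, q = 3, d = 3

Cell (4,3): row 4 already has {1, 2, 4, 5} → 3.
At (row 1, col 4): row 1 already has {1, 2, 4, 5}, so the value is 3.
At (row 3, col 1): column 1 already has {1, 3, 4, 5}, so the value is 2.
For row 3, column 3: row 3 already has {2, 3, 4, 5}; that leaves 1.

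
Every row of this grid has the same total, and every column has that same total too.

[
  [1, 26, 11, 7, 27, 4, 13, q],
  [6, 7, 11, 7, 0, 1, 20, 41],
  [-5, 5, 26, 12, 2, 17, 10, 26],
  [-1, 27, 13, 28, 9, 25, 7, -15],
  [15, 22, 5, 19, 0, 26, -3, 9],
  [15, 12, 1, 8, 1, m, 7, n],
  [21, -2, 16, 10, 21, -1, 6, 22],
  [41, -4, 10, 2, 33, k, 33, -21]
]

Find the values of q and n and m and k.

Rows 2 and 3 both sum to 93, so that's the common total.
Row 1 has 1 + 26 + 11 + 7 + 27 + 4 + 13 = 89; the blank must be 93 − 89 = 4.
Row 8 has 41 − 4 + 10 + 2 + 33 + 33 − 21 = 94; the blank must be 93 − 94 = -1.
Column 6 has 4 + 1 + 17 + 25 + 26 − 1 − 1 = 71; the blank must be 93 − 71 = 22.
Row 6 has 15 + 12 + 1 + 8 + 1 + 22 + 7 = 66; the blank must be 93 − 66 = 27.

q = 4, n = 27, m = 22, k = -1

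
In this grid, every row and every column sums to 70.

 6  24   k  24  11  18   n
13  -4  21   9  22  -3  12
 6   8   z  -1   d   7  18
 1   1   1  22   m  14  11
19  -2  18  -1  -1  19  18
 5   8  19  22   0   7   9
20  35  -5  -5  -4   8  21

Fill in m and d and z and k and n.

m = 20, d = 22, z = 10, k = 6, n = -19

Row 4: 1 + 1 + 1 + 22 + 14 + 11 = 50, so its missing entry is 70 − 50 = 20.
Column 5: 11 + 22 + 20 − 1 + 0 − 4 = 48, so its missing entry is 70 − 48 = 22.
Column 7: 12 + 18 + 11 + 18 + 9 + 21 = 89, so its missing entry is 70 − 89 = -19.
Row 1: 6 + 24 + 24 + 11 + 18 − 19 = 64, so its missing entry is 70 − 64 = 6.
Row 3: 6 + 8 − 1 + 22 + 7 + 18 = 60, so its missing entry is 70 − 60 = 10.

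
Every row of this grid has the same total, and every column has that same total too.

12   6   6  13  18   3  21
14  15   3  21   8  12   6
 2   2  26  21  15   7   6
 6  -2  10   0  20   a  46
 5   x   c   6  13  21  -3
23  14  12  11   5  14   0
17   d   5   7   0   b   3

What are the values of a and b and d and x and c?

Rows 1 and 2 both sum to 79, so that's the common total.
Column 3: 6 + 3 + 26 + 10 + 12 + 5 = 62, so its missing entry is 79 − 62 = 17.
Row 5: 5 + 17 + 6 + 13 + 21 − 3 = 59, so its missing entry is 79 − 59 = 20.
Column 2: 6 + 15 + 2 − 2 + 20 + 14 = 55, so its missing entry is 79 − 55 = 24.
Row 7: 17 + 24 + 5 + 7 + 0 + 3 = 56, so its missing entry is 79 − 56 = 23.
Row 4: 6 − 2 + 10 + 0 + 20 + 46 = 80, so its missing entry is 79 − 80 = -1.

a = -1, b = 23, d = 24, x = 20, c = 17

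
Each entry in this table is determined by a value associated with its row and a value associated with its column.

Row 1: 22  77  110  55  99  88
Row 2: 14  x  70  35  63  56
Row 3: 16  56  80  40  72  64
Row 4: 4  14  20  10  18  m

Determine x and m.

Each row is a constant multiple of every other row — this is a multiplication table with the headers hidden.
Row 2 is 63/99 = 7/11 times row 1, so its entry in column 2 is 77 × 7/11 = 49.
Row 4 is 18/99 = 2/11 times row 1, so its entry in column 6 is 88 × 2/11 = 16.

x = 49, m = 16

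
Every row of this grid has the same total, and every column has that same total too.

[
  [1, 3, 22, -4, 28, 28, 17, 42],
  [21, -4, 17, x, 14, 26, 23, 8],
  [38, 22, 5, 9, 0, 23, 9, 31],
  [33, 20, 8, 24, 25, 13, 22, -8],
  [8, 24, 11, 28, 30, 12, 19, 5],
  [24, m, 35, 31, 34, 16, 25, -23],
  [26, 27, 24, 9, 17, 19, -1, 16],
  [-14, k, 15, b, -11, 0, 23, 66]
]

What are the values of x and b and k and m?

Rows 1 and 3 both sum to 137, so that's the common total.
Row 2 has 21 − 4 + 17 + 14 + 26 + 23 + 8 = 105; the blank must be 137 − 105 = 32.
Row 6 has 24 + 35 + 31 + 34 + 16 + 25 − 23 = 142; the blank must be 137 − 142 = -5.
Column 2 has 3 − 4 + 22 + 20 + 24 − 5 + 27 = 87; the blank must be 137 − 87 = 50.
Row 8 has -14 + 50 + 15 − 11 + 0 + 23 + 66 = 129; the blank must be 137 − 129 = 8.

x = 32, b = 8, k = 50, m = -5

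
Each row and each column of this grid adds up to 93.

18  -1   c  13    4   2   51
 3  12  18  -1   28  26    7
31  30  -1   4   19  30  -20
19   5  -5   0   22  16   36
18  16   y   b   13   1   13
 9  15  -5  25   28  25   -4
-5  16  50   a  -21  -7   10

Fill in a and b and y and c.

Row 1 has 18 − 1 + 13 + 4 + 2 + 51 = 87; the blank must be 93 − 87 = 6.
Row 7 has -5 + 16 + 50 − 21 − 7 + 10 = 43; the blank must be 93 − 43 = 50.
Column 3 has 6 + 18 − 1 − 5 − 5 + 50 = 63; the blank must be 93 − 63 = 30.
Row 5 has 18 + 16 + 30 + 13 + 1 + 13 = 91; the blank must be 93 − 91 = 2.

a = 50, b = 2, y = 30, c = 6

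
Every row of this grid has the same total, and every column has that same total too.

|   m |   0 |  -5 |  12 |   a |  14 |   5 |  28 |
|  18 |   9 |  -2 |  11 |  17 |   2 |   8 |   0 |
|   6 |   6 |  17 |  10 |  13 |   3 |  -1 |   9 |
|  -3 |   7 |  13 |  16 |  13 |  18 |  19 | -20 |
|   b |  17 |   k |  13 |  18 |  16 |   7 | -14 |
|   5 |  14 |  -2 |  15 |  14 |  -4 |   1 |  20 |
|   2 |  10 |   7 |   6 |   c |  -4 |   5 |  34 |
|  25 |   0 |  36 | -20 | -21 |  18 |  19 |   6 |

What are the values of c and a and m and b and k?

c = 3, a = 6, m = 3, b = 7, k = -1

Rows 2 and 3 both sum to 63, so that's the common total.
The known cells in row 7 total 60, leaving 63 − 60 = 3 for the blank.
The known cells in column 5 total 57, leaving 63 − 57 = 6 for the blank.
The known cells in row 1 total 60, leaving 63 − 60 = 3 for the blank.
The known cells in column 1 total 56, leaving 63 − 56 = 7 for the blank.
The known cells in row 5 total 64, leaving 63 − 64 = -1 for the blank.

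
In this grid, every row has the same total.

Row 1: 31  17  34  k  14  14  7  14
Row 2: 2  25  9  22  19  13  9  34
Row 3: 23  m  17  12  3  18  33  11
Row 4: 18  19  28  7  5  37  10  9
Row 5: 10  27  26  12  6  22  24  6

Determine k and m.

The complete rows each total 133.
Row 1 is missing 133 − 131 = 2 (since 31 + 17 + 34 + 14 + 14 + 7 + 14 = 131).
Row 3 is missing 133 − 117 = 16 (since 23 + 17 + 12 + 3 + 18 + 33 + 11 = 117).

k = 2, m = 16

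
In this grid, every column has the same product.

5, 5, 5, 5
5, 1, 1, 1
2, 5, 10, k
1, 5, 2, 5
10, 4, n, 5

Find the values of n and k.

n = 5, k = 4

Columns 1 and 2 each multiply to 500, so every column has product 500.
Column 3: 5×1×10×2 = 100, so the missing entry is 500 ÷ 100 = 5.
Column 4: 5×1×5×5 = 125, so the missing entry is 500 ÷ 125 = 4.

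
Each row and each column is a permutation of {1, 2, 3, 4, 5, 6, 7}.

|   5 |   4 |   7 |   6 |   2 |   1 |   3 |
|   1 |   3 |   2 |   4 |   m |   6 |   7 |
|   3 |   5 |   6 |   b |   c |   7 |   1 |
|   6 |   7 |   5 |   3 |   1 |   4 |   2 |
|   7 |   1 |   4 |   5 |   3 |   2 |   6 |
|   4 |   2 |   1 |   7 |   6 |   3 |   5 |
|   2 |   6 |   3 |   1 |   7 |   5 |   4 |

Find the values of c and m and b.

c = 4, m = 5, b = 2

Cell (3,4): column 4 already has {1, 3, 4, 5, 6, 7} → 2.
For row 3, column 5: row 3 already has {1, 2, 3, 5, 6, 7}; that leaves 4.
For row 2, column 5: row 2 already has {1, 2, 3, 4, 6, 7}; that leaves 5.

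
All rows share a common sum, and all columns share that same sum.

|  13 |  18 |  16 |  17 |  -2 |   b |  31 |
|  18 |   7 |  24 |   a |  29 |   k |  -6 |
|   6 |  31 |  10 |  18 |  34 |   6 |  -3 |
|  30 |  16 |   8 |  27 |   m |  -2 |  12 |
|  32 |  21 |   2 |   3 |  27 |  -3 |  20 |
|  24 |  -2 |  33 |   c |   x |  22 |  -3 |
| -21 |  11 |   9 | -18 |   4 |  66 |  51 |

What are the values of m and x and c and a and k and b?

Rows 3 and 5 both sum to 102, so that's the common total.
The known cells in row 4 total 91, leaving 102 − 91 = 11 for the blank.
The known cells in column 5 total 103, leaving 102 − 103 = -1 for the blank.
The known cells in row 1 total 93, leaving 102 − 93 = 9 for the blank.
The known cells in column 6 total 98, leaving 102 − 98 = 4 for the blank.
The known cells in row 6 total 73, leaving 102 − 73 = 29 for the blank.
The known cells in row 2 total 76, leaving 102 − 76 = 26 for the blank.

m = 11, x = -1, c = 29, a = 26, k = 4, b = 9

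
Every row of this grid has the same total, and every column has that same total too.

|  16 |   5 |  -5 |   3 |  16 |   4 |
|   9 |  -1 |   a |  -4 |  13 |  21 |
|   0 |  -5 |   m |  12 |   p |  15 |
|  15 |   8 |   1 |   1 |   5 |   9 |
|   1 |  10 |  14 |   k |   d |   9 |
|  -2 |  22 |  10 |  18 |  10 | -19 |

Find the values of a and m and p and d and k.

Rows 1 and 4 both sum to 39, so that's the common total.
Row 2: 9 − 1 − 4 + 13 + 21 = 38, so its missing entry is 39 − 38 = 1.
Column 4: 3 − 4 + 12 + 1 + 18 = 30, so its missing entry is 39 − 30 = 9.
Row 5: 1 + 10 + 14 + 9 + 9 = 43, so its missing entry is 39 − 43 = -4.
Column 5: 16 + 13 + 5 − 4 + 10 = 40, so its missing entry is 39 − 40 = -1.
Row 3: 0 − 5 + 12 − 1 + 15 = 21, so its missing entry is 39 − 21 = 18.

a = 1, m = 18, p = -1, d = -4, k = 9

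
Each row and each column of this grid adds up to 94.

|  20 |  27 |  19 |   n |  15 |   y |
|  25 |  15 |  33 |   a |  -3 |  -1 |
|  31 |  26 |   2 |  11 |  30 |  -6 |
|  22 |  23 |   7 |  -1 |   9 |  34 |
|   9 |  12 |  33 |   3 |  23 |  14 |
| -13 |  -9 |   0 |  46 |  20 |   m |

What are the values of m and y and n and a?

Row 6: -13 − 9 + 0 + 46 + 20 = 44, so its missing entry is 94 − 44 = 50.
Row 2: 25 + 15 + 33 − 3 − 1 = 69, so its missing entry is 94 − 69 = 25.
Column 6: -1 − 6 + 34 + 14 + 50 = 91, so its missing entry is 94 − 91 = 3.
Row 1: 20 + 27 + 19 + 15 + 3 = 84, so its missing entry is 94 − 84 = 10.

m = 50, y = 3, n = 10, a = 25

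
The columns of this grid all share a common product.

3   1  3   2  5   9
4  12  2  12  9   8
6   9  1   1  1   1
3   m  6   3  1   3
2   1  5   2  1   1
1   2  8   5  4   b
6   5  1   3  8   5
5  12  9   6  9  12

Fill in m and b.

Columns 3 and 5 each multiply to 12960, so every column has product 12960.
Column 2: 1×12×9×1×2×5×12 = 12960, so the missing entry is 12960 ÷ 12960 = 1.
Column 6: 9×8×1×3×1×5×12 = 12960, so the missing entry is 12960 ÷ 12960 = 1.

m = 1, b = 1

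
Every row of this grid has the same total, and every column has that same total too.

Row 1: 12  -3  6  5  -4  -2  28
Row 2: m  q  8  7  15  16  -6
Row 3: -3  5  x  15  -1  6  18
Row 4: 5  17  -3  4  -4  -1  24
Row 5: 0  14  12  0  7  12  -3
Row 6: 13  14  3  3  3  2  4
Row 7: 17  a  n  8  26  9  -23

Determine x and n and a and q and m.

Rows 1 and 4 both sum to 42, so that's the common total.
Row 3 has -3 + 5 + 15 − 1 + 6 + 18 = 40; the blank must be 42 − 40 = 2.
Column 3 has 6 + 8 + 2 − 3 + 12 + 3 = 28; the blank must be 42 − 28 = 14.
Row 7 has 17 + 14 + 8 + 26 + 9 − 23 = 51; the blank must be 42 − 51 = -9.
Column 2 has -3 + 5 + 17 + 14 + 14 − 9 = 38; the blank must be 42 − 38 = 4.
Row 2 has 4 + 8 + 7 + 15 + 16 − 6 = 44; the blank must be 42 − 44 = -2.

x = 2, n = 14, a = -9, q = 4, m = -2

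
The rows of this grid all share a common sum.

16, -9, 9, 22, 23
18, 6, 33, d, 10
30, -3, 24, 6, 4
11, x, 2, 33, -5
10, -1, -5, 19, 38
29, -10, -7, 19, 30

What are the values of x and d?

Row 3 sums to 61 and so does row 6; that's the common total.
In row 4 the known cells total 41, leaving 61 − 41 = 20.
In row 2 the known cells total 67, leaving 61 − 67 = -6.

x = 20, d = -6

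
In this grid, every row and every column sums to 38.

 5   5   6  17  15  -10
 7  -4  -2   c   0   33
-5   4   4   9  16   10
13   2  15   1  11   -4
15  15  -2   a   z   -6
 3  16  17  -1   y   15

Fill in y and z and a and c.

Row 6: 3 + 16 + 17 − 1 + 15 = 50, so its missing entry is 38 − 50 = -12.
Column 5: 15 + 0 + 16 + 11 − 12 = 30, so its missing entry is 38 − 30 = 8.
Row 2: 7 − 4 − 2 + 0 + 33 = 34, so its missing entry is 38 − 34 = 4.
Row 5: 15 + 15 − 2 + 8 − 6 = 30, so its missing entry is 38 − 30 = 8.

y = -12, z = 8, a = 8, c = 4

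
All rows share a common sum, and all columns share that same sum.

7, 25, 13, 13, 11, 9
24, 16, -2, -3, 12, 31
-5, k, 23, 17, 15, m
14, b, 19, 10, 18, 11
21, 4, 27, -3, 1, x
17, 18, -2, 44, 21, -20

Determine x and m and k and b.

x = 28, m = 19, k = 9, b = 6

Rows 1 and 2 both sum to 78, so that's the common total.
Row 4 has 14 + 19 + 10 + 18 + 11 = 72; the blank must be 78 − 72 = 6.
Row 5 has 21 + 4 + 27 − 3 + 1 = 50; the blank must be 78 − 50 = 28.
Column 6 has 9 + 31 + 11 + 28 − 20 = 59; the blank must be 78 − 59 = 19.
Row 3 has -5 + 23 + 17 + 15 + 19 = 69; the blank must be 78 − 69 = 9.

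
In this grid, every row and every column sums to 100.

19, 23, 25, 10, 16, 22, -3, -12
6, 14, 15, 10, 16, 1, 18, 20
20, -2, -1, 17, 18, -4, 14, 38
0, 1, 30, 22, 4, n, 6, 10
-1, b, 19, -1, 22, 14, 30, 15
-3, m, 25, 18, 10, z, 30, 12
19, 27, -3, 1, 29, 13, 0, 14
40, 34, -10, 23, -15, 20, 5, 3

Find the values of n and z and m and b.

Row 5 has -1 + 19 − 1 + 22 + 14 + 30 + 15 = 98; the blank must be 100 − 98 = 2.
Column 2 has 23 + 14 − 2 + 1 + 2 + 27 + 34 = 99; the blank must be 100 − 99 = 1.
Row 6 has -3 + 1 + 25 + 18 + 10 + 30 + 12 = 93; the blank must be 100 − 93 = 7.
Row 4 has 0 + 1 + 30 + 22 + 4 + 6 + 10 = 73; the blank must be 100 − 73 = 27.

n = 27, z = 7, m = 1, b = 2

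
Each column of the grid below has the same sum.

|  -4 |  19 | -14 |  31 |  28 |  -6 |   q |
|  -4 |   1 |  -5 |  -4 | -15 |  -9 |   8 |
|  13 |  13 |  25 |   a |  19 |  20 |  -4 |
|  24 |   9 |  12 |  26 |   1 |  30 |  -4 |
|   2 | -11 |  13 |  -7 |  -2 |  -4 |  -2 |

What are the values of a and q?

a = -15, q = 33

The complete columns each total 31.
Column 4 is missing 31 − 46 = -15 (since 31 − 4 + 26 − 7 = 46).
Column 7 is missing 31 − (-2) = 33 (since 8 − 4 − 4 − 2 = -2).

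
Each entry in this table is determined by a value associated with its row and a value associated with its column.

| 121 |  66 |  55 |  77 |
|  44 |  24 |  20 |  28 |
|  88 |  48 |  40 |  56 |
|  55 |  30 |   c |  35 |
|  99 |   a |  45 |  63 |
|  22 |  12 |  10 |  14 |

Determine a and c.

a = 54, c = 25

Each row is a constant multiple of every other row — this is a multiplication table with the headers hidden.
Row 5 is 99/121 = 9/11 times row 1, so its entry in column 2 is 66 × 9/11 = 54.
Row 4 is 55/121 = 5/11 times row 1, so its entry in column 3 is 55 × 5/11 = 25.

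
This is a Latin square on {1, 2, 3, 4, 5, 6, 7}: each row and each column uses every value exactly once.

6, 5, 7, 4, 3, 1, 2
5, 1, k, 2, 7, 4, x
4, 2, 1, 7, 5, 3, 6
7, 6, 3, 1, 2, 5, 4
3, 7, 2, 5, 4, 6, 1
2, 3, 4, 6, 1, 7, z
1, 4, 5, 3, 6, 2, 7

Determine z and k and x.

z = 5, k = 6, x = 3

Cell (2,3): column 3 already has {1, 2, 3, 4, 5, 7} → 6.
Cell (2,7): row 2 already has {1, 2, 4, 5, 6, 7} → 3.
For row 6, column 7: row 6 already has {1, 2, 3, 4, 6, 7}; that leaves 5.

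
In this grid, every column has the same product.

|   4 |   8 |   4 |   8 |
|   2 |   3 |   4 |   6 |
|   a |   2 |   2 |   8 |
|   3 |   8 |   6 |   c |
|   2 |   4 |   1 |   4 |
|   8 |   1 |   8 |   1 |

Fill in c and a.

Columns 2 and 3 each multiply to 1536, so every column has product 1536.
Column 4: 8×6×8×4×1 = 1536, so the missing entry is 1536 ÷ 1536 = 1.
Column 1: 4×2×3×2×8 = 384, so the missing entry is 1536 ÷ 384 = 4.

c = 1, a = 4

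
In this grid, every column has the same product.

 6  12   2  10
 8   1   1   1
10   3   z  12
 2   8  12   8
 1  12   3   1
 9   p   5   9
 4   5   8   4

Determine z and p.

Columns 1 and 4 each multiply to 34560, so every column has product 34560.
Column 3: 2×1×12×3×5×8 = 2880, so the missing entry is 34560 ÷ 2880 = 12.
Column 2: 12×1×3×8×12×5 = 17280, so the missing entry is 34560 ÷ 17280 = 2.

z = 12, p = 2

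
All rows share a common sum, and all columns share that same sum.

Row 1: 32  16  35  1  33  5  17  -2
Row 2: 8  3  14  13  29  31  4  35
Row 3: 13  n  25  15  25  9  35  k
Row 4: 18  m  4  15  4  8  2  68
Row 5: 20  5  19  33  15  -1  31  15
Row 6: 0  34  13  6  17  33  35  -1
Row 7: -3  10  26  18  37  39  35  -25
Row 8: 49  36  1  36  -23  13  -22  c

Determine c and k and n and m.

c = 47, k = 0, n = 15, m = 18

Rows 1 and 2 both sum to 137, so that's the common total.
Row 4 has 18 + 4 + 15 + 4 + 8 + 2 + 68 = 119; the blank must be 137 − 119 = 18.
Column 2 has 16 + 3 + 18 + 5 + 34 + 10 + 36 = 122; the blank must be 137 − 122 = 15.
Row 8 has 49 + 36 + 1 + 36 − 23 + 13 − 22 = 90; the blank must be 137 − 90 = 47.
Row 3 has 13 + 15 + 25 + 15 + 25 + 9 + 35 = 137; the blank must be 137 − 137 = 0.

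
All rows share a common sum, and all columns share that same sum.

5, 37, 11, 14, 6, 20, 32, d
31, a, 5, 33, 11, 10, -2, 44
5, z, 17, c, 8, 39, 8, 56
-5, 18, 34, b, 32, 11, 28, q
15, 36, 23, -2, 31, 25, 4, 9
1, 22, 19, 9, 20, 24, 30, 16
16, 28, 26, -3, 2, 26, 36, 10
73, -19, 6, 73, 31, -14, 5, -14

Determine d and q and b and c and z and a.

d = 16, q = 4, b = 19, c = -2, z = 10, a = 9

Rows 5 and 6 both sum to 141, so that's the common total.
The known cells in row 1 total 125, leaving 141 − 125 = 16 for the blank.
The known cells in column 8 total 137, leaving 141 − 137 = 4 for the blank.
The known cells in row 2 total 132, leaving 141 − 132 = 9 for the blank.
The known cells in column 2 total 131, leaving 141 − 131 = 10 for the blank.
The known cells in row 3 total 143, leaving 141 − 143 = -2 for the blank.
The known cells in row 4 total 122, leaving 141 − 122 = 19 for the blank.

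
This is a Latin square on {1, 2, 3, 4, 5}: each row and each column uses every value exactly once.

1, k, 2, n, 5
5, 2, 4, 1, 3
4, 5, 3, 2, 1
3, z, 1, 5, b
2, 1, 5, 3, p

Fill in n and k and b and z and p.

Cell (5,5): row 5 already has {1, 2, 3, 5} → 4.
At (row 4, col 5): column 5 already has {1, 3, 4, 5}, so the value is 2.
Cell (4,2): row 4 already has {1, 2, 3, 5} → 4.
At (row 1, col 2): column 2 already has {1, 2, 4, 5}, so the value is 3.
Cell (1,4): row 1 already has {1, 2, 3, 5} → 4.

n = 4, k = 3, b = 2, z = 4, p = 4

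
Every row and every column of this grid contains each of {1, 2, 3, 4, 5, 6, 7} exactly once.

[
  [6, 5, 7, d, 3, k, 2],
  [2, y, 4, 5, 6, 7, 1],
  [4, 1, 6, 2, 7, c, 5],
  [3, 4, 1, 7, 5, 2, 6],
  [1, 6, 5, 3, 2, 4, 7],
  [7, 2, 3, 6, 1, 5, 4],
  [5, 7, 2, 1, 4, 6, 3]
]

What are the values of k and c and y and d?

k = 1, c = 3, y = 3, d = 4

For row 2, column 2: row 2 already has {1, 2, 4, 5, 6, 7}; that leaves 3.
Cell (3,6): row 3 already has {1, 2, 4, 5, 6, 7} → 3.
Cell (1,6): column 6 already has {2, 3, 4, 5, 6, 7} → 1.
At (row 1, col 4): row 1 already has {1, 2, 3, 5, 6, 7}, so the value is 4.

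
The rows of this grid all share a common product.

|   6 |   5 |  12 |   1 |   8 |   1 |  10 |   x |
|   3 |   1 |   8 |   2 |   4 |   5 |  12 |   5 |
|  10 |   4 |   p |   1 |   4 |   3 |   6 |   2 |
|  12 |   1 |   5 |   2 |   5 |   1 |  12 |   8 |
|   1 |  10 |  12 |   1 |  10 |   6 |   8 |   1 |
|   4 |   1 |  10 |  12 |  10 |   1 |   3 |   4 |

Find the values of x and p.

Rows 2 and 5 each multiply to 57600, so every row has product 57600.
Row 1: 6×5×12×1×8×1×10 = 28800, so the missing entry is 57600 ÷ 28800 = 2.
Row 3: 10×4×1×4×3×6×2 = 5760, so the missing entry is 57600 ÷ 5760 = 10.

x = 2, p = 10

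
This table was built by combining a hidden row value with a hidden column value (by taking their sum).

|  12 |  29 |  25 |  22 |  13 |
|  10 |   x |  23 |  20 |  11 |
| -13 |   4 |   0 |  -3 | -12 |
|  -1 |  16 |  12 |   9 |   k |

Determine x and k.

x = 27, k = 0

The difference between any two rows is the same in every column — this is an addition table with the headers hidden.
Row 2 minus row 1 is 23 − 25 = -2, so its entry in column 2 is 29 + (-2) = 27.
Row 4 minus row 1 is 12 − 25 = -13, so its entry in column 5 is 13 + (-13) = 0.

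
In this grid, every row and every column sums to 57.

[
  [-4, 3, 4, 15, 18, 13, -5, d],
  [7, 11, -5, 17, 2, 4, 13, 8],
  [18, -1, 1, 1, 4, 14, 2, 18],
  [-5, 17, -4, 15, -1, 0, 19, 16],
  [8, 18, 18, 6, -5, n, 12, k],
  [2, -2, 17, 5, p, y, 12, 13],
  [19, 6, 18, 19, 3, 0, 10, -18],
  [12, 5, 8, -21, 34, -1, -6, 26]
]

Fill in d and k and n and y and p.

Row 1: -4 + 3 + 4 + 15 + 18 + 13 − 5 = 44, so its missing entry is 57 − 44 = 13.
Column 5: 18 + 2 + 4 − 1 − 5 + 3 + 34 = 55, so its missing entry is 57 − 55 = 2.
Row 6: 2 − 2 + 17 + 5 + 2 + 12 + 13 = 49, so its missing entry is 57 − 49 = 8.
Column 6: 13 + 4 + 14 + 0 + 8 + 0 − 1 = 38, so its missing entry is 57 − 38 = 19.
Row 5: 8 + 18 + 18 + 6 − 5 + 19 + 12 = 76, so its missing entry is 57 − 76 = -19.

d = 13, k = -19, n = 19, y = 8, p = 2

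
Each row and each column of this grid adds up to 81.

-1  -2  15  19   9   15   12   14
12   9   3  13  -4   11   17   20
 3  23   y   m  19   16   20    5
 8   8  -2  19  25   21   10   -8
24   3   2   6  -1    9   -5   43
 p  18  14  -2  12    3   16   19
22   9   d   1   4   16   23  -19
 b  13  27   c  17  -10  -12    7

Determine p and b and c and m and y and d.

p = 1, b = 12, c = 27, m = -2, y = -3, d = 25

The known cells in row 7 total 56, leaving 81 − 56 = 25 for the blank.
The known cells in row 6 total 80, leaving 81 − 80 = 1 for the blank.
The known cells in column 1 total 69, leaving 81 − 69 = 12 for the blank.
The known cells in row 8 total 54, leaving 81 − 54 = 27 for the blank.
The known cells in column 4 total 83, leaving 81 − 83 = -2 for the blank.
The known cells in row 3 total 84, leaving 81 − 84 = -3 for the blank.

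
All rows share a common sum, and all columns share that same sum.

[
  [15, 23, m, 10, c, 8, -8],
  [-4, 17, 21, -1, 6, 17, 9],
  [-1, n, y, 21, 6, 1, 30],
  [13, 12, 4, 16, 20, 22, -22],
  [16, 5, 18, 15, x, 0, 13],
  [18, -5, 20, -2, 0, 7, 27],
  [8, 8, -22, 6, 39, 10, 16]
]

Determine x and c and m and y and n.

x = -2, c = -4, m = 21, y = 3, n = 5

Rows 2 and 4 both sum to 65, so that's the common total.
Row 5: 16 + 5 + 18 + 15 + 0 + 13 = 67, so its missing entry is 65 − 67 = -2.
Column 5: 6 + 6 + 20 − 2 + 0 + 39 = 69, so its missing entry is 65 − 69 = -4.
Column 2: 23 + 17 + 12 + 5 − 5 + 8 = 60, so its missing entry is 65 − 60 = 5.
Row 1: 15 + 23 + 10 − 4 + 8 − 8 = 44, so its missing entry is 65 − 44 = 21.
Row 3: -1 + 5 + 21 + 6 + 1 + 30 = 62, so its missing entry is 65 − 62 = 3.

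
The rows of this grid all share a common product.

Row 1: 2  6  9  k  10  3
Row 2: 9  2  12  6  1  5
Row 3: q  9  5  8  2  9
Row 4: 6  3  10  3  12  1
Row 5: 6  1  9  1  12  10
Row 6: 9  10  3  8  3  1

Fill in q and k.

Rows 5 and 6 each multiply to 6480, so every row has product 6480.
Row 3: 9×5×8×2×9 = 6480, so the missing entry is 6480 ÷ 6480 = 1.
Row 1: 2×6×9×10×3 = 3240, so the missing entry is 6480 ÷ 3240 = 2.

q = 1, k = 2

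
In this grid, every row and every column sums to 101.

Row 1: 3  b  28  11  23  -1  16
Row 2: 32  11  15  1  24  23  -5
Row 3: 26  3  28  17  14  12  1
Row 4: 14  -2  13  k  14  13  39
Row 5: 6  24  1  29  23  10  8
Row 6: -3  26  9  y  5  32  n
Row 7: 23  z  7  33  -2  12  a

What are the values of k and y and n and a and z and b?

Row 1: 3 + 28 + 11 + 23 − 1 + 16 = 80, so its missing entry is 101 − 80 = 21.
Column 2: 21 + 11 + 3 − 2 + 24 + 26 = 83, so its missing entry is 101 − 83 = 18.
Row 7: 23 + 18 + 7 + 33 − 2 + 12 = 91, so its missing entry is 101 − 91 = 10.
Row 4: 14 − 2 + 13 + 14 + 13 + 39 = 91, so its missing entry is 101 − 91 = 10.
Column 7: 16 − 5 + 1 + 39 + 8 + 10 = 69, so its missing entry is 101 − 69 = 32.
Row 6: -3 + 26 + 9 + 5 + 32 + 32 = 101, so its missing entry is 101 − 101 = 0.

k = 10, y = 0, n = 32, a = 10, z = 18, b = 21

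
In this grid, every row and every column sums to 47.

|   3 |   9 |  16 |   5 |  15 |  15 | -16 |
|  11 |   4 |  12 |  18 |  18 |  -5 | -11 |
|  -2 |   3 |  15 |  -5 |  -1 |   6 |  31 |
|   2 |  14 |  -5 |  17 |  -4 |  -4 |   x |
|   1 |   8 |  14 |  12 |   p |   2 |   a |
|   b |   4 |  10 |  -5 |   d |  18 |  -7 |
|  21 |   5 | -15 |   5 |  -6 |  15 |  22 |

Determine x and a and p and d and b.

The known cells in column 1 total 36, leaving 47 − 36 = 11 for the blank.
The known cells in row 6 total 31, leaving 47 − 31 = 16 for the blank.
The known cells in column 5 total 38, leaving 47 − 38 = 9 for the blank.
The known cells in row 5 total 46, leaving 47 − 46 = 1 for the blank.
The known cells in row 4 total 20, leaving 47 − 20 = 27 for the blank.

x = 27, a = 1, p = 9, d = 16, b = 11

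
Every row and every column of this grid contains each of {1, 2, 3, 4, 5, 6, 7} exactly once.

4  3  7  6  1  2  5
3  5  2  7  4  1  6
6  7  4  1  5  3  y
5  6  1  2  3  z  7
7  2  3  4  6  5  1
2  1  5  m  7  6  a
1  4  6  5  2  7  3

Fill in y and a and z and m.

For row 6, column 4: column 4 already has {1, 2, 4, 5, 6, 7}; that leaves 3.
Cell (3,7): row 3 already has {1, 3, 4, 5, 6, 7} → 2.
For row 6, column 7: row 6 already has {1, 2, 3, 5, 6, 7}; that leaves 4.
Cell (4,6): row 4 already has {1, 2, 3, 5, 6, 7} → 4.

y = 2, a = 4, z = 4, m = 3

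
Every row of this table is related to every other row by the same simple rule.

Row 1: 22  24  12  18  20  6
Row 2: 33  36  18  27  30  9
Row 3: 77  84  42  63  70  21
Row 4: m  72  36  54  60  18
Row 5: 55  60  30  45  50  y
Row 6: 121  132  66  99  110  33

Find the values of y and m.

y = 15, m = 66

Each row is a constant multiple of every other row — this is a multiplication table with the headers hidden.
Row 5 is 50/20 = 5/2 times row 1, so its entry in column 6 is 6 × 5/2 = 15.
Row 4 is 60/20 = 3/1 times row 1, so its entry in column 1 is 22 × 3/1 = 66.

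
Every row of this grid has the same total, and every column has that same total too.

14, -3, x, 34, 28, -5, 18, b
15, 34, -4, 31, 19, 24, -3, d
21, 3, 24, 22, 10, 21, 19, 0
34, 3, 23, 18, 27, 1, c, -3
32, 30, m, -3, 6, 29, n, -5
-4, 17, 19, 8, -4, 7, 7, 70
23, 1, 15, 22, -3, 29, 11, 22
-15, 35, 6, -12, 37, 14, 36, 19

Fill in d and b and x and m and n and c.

d = 4, b = 13, x = 21, m = 16, n = 15, c = 17

Rows 3 and 6 both sum to 120, so that's the common total.
Row 2: 15 + 34 − 4 + 31 + 19 + 24 − 3 = 116, so its missing entry is 120 − 116 = 4.
Column 8: 4 + 0 − 3 − 5 + 70 + 22 + 19 = 107, so its missing entry is 120 − 107 = 13.
Row 1: 14 − 3 + 34 + 28 − 5 + 18 + 13 = 99, so its missing entry is 120 − 99 = 21.
Column 3: 21 − 4 + 24 + 23 + 19 + 15 + 6 = 104, so its missing entry is 120 − 104 = 16.
Row 5: 32 + 30 + 16 − 3 + 6 + 29 − 5 = 105, so its missing entry is 120 − 105 = 15.
Row 4: 34 + 3 + 23 + 18 + 27 + 1 − 3 = 103, so its missing entry is 120 − 103 = 17.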